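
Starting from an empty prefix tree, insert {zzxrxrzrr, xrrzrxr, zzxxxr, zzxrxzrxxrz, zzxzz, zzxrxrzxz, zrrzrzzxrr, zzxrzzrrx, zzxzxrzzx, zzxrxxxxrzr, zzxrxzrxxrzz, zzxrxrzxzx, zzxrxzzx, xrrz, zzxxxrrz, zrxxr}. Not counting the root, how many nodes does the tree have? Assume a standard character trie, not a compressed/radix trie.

Trace insertions, counting only characters that open a new branch:
  "zzxrxrzrr" → 9 new (z, z, x, r, x, r, z, r, r)
  "xrrzrxr" → 7 new (x, r, r, z, r, x, r)
  "zzxxxr" → prefix "zzx" already present; 3 new (x, x, r)
  "zzxrxzrxxrz" → prefix "zzxrx" already present; 6 new (z, r, x, x, r, z)
  "zzxzz" → prefix "zzx" already present; 2 new (z, z)
  "zzxrxrzxz" → prefix "zzxrxrz" already present; 2 new (x, z)
  "zrrzrzzxrr" → prefix "z" already present; 9 new (r, r, z, r, z, z, x, r, r)
  "zzxrzzrrx" → prefix "zzxr" already present; 5 new (z, z, r, r, x)
  "zzxzxrzzx" → prefix "zzxz" already present; 5 new (x, r, z, z, x)
  "zzxrxxxxrzr" → prefix "zzxrx" already present; 6 new (x, x, x, r, z, r)
  "zzxrxzrxxrzz" → prefix "zzxrxzrxxrz" already present; 1 new (z)
  "zzxrxrzxzx" → prefix "zzxrxrzxz" already present; 1 new (x)
  "zzxrxzzx" → prefix "zzxrxz" already present; 2 new (z, x)
  "xrrz" → prefix "xrrz" already present; 0 new (none)
  "zzxxxrrz" → prefix "zzxxxr" already present; 2 new (r, z)
  "zrxxr" → prefix "zr" already present; 3 new (x, x, r)
Total nodes = 9 + 7 + 3 + 6 + 2 + 2 + 9 + 5 + 5 + 6 + 1 + 1 + 2 + 0 + 2 + 3 = 63

63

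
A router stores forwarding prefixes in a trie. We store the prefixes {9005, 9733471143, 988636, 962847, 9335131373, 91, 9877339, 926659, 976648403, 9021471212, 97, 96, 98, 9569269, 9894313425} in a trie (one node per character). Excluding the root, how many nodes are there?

Trace insertions, counting only characters that open a new branch:
  "9005" → 4 new (9, 0, 0, 5)
  "9733471143" → prefix "9" already present; 9 new (7, 3, 3, 4, 7, 1, 1, 4, 3)
  "988636" → prefix "9" already present; 5 new (8, 8, 6, 3, 6)
  "962847" → prefix "9" already present; 5 new (6, 2, 8, 4, 7)
  "9335131373" → prefix "9" already present; 9 new (3, 3, 5, 1, 3, 1, 3, 7, 3)
  "91" → prefix "9" already present; 1 new (1)
  "9877339" → prefix "98" already present; 5 new (7, 7, 3, 3, 9)
  "926659" → prefix "9" already present; 5 new (2, 6, 6, 5, 9)
  "976648403" → prefix "97" already present; 7 new (6, 6, 4, 8, 4, 0, 3)
  "9021471212" → prefix "90" already present; 8 new (2, 1, 4, 7, 1, 2, 1, 2)
  "97" → prefix "97" already present; 0 new (none)
  "96" → prefix "96" already present; 0 new (none)
  "98" → prefix "98" already present; 0 new (none)
  "9569269" → prefix "9" already present; 6 new (5, 6, 9, 2, 6, 9)
  "9894313425" → prefix "98" already present; 8 new (9, 4, 3, 1, 3, 4, 2, 5)
Total nodes = 4 + 9 + 5 + 5 + 9 + 1 + 5 + 5 + 7 + 8 + 0 + 0 + 0 + 6 + 8 = 72

72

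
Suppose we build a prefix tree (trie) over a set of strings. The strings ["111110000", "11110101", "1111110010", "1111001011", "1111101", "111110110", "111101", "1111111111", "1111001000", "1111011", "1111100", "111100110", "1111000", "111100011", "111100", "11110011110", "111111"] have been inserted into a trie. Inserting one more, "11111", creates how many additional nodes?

0

"11111" is already a full path in the trie; only an end-marker is added.
No new nodes are needed: 0.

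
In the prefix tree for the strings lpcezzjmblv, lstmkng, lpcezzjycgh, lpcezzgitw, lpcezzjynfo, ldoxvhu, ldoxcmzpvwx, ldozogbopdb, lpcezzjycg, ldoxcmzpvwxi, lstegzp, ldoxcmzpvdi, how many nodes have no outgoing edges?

Leaves are exactly the stored words that no other stored word extends.
Those words: "ldoxcmzpvdi", "ldoxcmzpvwxi", "ldoxvhu", "ldozogbopdb", "lpcezzgitw", "lpcezzjmblv", "lpcezzjycgh", "lpcezzjynfo", "lstegzp", "lstmkng"
Leaf count: 10

10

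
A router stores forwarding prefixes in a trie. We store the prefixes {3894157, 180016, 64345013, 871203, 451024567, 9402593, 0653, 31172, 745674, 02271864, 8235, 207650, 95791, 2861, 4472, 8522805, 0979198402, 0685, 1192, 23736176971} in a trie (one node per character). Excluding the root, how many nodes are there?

Count nodes per top-level branch (shared prefixes stored once):
  '0'-branch (02271864, 0653, 0685, 0979198402): 22 nodes
  '1'-branch (1192, 180016): 9 nodes
  '2'-branch (207650, 23736176971, 2861): 19 nodes
  '3'-branch (31172, 3894157): 11 nodes
  '4'-branch (4472, 451024567): 12 nodes
  '6'-branch (64345013): 8 nodes
  '7'-branch (745674): 6 nodes
  '8'-branch (8235, 8522805, 871203): 15 nodes
  '9'-branch (9402593, 95791): 11 nodes
Sum: 113

113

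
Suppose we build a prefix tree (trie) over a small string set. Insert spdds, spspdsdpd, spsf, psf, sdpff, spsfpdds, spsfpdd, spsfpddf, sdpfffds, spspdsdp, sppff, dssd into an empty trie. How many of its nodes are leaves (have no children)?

8

Leaves are exactly the stored words that no other stored word extends.
Those words: "dssd", "psf", "sdpfffds", "spdds", "sppff", "spsfpddf", "spsfpdds", "spspdsdpd"
Leaf count: 8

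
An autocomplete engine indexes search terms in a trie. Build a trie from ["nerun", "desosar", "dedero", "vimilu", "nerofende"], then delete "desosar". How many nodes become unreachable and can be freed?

5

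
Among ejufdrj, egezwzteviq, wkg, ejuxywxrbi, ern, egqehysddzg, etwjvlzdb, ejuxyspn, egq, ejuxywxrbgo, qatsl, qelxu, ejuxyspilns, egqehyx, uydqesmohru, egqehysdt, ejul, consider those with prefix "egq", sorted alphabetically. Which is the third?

DFS of the "egq" subtree visits, in order: "egq", "egqehysddzg", "egqehysdt", "egqehyx"
Position 3: egqehysdt

egqehysdt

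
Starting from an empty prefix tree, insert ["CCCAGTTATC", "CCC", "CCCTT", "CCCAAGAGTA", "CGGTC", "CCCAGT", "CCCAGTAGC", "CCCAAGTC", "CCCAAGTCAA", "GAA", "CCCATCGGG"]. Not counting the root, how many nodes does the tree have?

37

Trie structure (* marks end of a word):
(root)
├─ C
│  ├─ C
│  │  └─ C *
│  │     ├─ A
│  │     │  ├─ A
│  │     │  │  └─ G
│  │     │  │     ├─ A
│  │     │  │     │  └─ G
│  │     │  │     │     └─ T
│  │     │  │     │        └─ A *
│  │     │  │     └─ T
│  │     │  │        └─ C *
│  │     │  │           └─ A
│  │     │  │              └─ A *
│  │     │  ├─ G
│  │     │  │  └─ T *
│  │     │  │     ├─ A
│  │     │  │     │  └─ G
│  │     │  │     │     └─ C *
│  │     │  │     └─ T
│  │     │  │        └─ A
│  │     │  │           └─ T
│  │     │  │              └─ C *
│  │     │  └─ T
│  │     │     └─ C
│  │     │        └─ G
│  │     │           └─ G
│  │     │              └─ G *
│  │     └─ T
│  │        └─ T *
│  └─ G
│     └─ G
│        └─ T
│           └─ C *
└─ G
   └─ A
      └─ A *
Counting every labelled node above: 37.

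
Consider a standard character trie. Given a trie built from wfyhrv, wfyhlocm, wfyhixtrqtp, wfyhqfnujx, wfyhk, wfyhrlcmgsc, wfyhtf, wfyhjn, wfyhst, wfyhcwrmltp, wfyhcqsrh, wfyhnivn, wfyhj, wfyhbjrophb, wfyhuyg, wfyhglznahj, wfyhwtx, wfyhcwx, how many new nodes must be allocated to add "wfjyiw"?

The longest prefix of "wfjyiw" already in the trie is "wf" (length 2).
New nodes needed: |"wfjyiw"| − 2 = 6 − 2 = 4.

4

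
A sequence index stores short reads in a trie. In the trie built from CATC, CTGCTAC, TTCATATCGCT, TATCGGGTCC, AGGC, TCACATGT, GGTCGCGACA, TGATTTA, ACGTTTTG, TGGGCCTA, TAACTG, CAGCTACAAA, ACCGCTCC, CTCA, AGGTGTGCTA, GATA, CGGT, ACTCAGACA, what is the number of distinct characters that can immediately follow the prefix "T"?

Follow the path "T" to its node, then look at its outgoing edges.
Distinct next characters after "T": A, C, G, T.
That node has 4 child edges.

4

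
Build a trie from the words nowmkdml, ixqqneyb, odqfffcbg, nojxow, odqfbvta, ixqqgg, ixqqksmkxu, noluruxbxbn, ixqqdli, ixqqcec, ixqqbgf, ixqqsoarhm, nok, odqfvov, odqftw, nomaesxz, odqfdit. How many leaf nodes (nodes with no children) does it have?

17

A leaf is a node with no children — equivalently, the end of a word that is not a proper prefix of any other stored word.
Those words: "ixqqbgf", "ixqqcec", "ixqqdli", "ixqqgg", "ixqqksmkxu", "ixqqneyb", "ixqqsoarhm", "nojxow", "nok", "noluruxbxbn", "nomaesxz", "nowmkdml", "odqfbvta", "odqfdit", "odqfffcbg", "odqftw", "odqfvov"
Leaf count: 17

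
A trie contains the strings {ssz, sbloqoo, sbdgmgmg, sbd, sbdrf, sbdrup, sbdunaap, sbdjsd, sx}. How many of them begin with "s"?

9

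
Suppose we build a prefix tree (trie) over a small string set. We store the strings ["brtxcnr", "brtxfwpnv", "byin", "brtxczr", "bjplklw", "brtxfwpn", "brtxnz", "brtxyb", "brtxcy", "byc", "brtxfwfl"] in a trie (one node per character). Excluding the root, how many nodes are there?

31

For each word, the new-node count is its length minus the longest prefix already in the trie:
  "brtxcnr" → 7 new (b, r, t, x, c, n, r)
  "brtxfwpnv" → prefix "brtx" already present; 5 new (f, w, p, n, v)
  "byin" → prefix "b" already present; 3 new (y, i, n)
  "brtxczr" → prefix "brtxc" already present; 2 new (z, r)
  "bjplklw" → prefix "b" already present; 6 new (j, p, l, k, l, w)
  "brtxfwpn" → prefix "brtxfwpn" already present; 0 new (none)
  "brtxnz" → prefix "brtx" already present; 2 new (n, z)
  "brtxyb" → prefix "brtx" already present; 2 new (y, b)
  "brtxcy" → prefix "brtxc" already present; 1 new (y)
  "byc" → prefix "by" already present; 1 new (c)
  "brtxfwfl" → prefix "brtxfw" already present; 2 new (f, l)
Total nodes = 7 + 5 + 3 + 2 + 6 + 0 + 2 + 2 + 1 + 1 + 2 = 31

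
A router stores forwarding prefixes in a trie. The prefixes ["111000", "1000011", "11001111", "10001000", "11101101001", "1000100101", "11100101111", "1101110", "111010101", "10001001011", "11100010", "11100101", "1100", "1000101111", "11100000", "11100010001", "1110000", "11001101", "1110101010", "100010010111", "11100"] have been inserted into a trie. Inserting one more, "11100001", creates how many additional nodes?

1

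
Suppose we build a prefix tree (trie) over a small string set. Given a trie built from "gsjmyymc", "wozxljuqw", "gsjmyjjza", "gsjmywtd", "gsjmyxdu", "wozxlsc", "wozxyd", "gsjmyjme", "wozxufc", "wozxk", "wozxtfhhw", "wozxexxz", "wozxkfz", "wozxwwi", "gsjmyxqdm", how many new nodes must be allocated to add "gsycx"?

3

The longest prefix of "gsycx" already in the trie is "gs" (length 2).
Each of the 3 remaining characters creates one node.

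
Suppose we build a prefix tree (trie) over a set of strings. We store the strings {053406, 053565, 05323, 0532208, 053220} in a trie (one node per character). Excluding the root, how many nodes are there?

14

Trie structure (* marks end of a word):
(root)
└─ 0
   └─ 5
      └─ 3
         ├─ 2
         │  ├─ 2
         │  │  └─ 0 *
         │  │     └─ 8 *
         │  └─ 3 *
         ├─ 4
         │  └─ 0
         │     └─ 6 *
         └─ 5
            └─ 6
               └─ 5 *
Counting every labelled node above: 14.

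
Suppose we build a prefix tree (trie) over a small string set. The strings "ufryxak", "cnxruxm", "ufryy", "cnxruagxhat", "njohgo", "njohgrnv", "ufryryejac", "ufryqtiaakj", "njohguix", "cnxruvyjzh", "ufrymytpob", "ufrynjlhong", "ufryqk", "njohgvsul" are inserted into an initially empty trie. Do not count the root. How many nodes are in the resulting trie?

69

Trace insertions, counting only characters that open a new branch:
  "ufryxak" → 7 new (u, f, r, y, x, a, k)
  "cnxruxm" → 7 new (c, n, x, r, u, x, m)
  "ufryy" → prefix "ufry" already present; 1 new (y)
  "cnxruagxhat" → prefix "cnxru" already present; 6 new (a, g, x, h, a, t)
  "njohgo" → 6 new (n, j, o, h, g, o)
  "njohgrnv" → prefix "njohg" already present; 3 new (r, n, v)
  "ufryryejac" → prefix "ufry" already present; 6 new (r, y, e, j, a, c)
  "ufryqtiaakj" → prefix "ufry" already present; 7 new (q, t, i, a, a, k, j)
  "njohguix" → prefix "njohg" already present; 3 new (u, i, x)
  "cnxruvyjzh" → prefix "cnxru" already present; 5 new (v, y, j, z, h)
  "ufrymytpob" → prefix "ufry" already present; 6 new (m, y, t, p, o, b)
  "ufrynjlhong" → prefix "ufry" already present; 7 new (n, j, l, h, o, n, g)
  "ufryqk" → prefix "ufryq" already present; 1 new (k)
  "njohgvsul" → prefix "njohg" already present; 4 new (v, s, u, l)
Total nodes = 7 + 7 + 1 + 6 + 6 + 3 + 6 + 7 + 3 + 5 + 6 + 7 + 1 + 4 = 69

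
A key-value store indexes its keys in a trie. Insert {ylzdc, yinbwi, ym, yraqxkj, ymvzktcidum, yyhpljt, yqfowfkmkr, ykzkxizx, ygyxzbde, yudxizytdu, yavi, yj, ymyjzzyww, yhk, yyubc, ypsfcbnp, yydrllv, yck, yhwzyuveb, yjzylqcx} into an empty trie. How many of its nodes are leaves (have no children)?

18

Leaves are exactly the stored words that no other stored word extends.
Those words: "yavi", "yck", "ygyxzbde", "yhk", "yhwzyuveb", "yinbwi", "yjzylqcx", "ykzkxizx", "ylzdc", "ymvzktcidum", "ymyjzzyww", "ypsfcbnp", "yqfowfkmkr", "yraqxkj", "yudxizytdu", "yydrllv", "yyhpljt", "yyubc"
Leaf count: 18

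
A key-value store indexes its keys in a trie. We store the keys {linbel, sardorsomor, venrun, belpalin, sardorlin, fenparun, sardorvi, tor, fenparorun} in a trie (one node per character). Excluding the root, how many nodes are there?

51

For each word, the new-node count is its length minus the longest prefix already in the trie:
  "linbel" → 6 new (l, i, n, b, e, l)
  "sardorsomor" → 11 new (s, a, r, d, o, r, s, o, m, o, r)
  "venrun" → 6 new (v, e, n, r, u, n)
  "belpalin" → 8 new (b, e, l, p, a, l, i, n)
  "sardorlin" → prefix "sardor" already present; 3 new (l, i, n)
  "fenparun" → 8 new (f, e, n, p, a, r, u, n)
  "sardorvi" → prefix "sardor" already present; 2 new (v, i)
  "tor" → 3 new (t, o, r)
  "fenparorun" → prefix "fenpar" already present; 4 new (o, r, u, n)
Total nodes = 6 + 11 + 6 + 8 + 3 + 8 + 2 + 3 + 4 = 51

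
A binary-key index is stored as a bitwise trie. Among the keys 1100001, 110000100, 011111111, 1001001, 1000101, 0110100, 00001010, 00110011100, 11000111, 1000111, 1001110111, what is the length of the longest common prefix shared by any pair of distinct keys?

7

Look for the deepest trie node that still has at least two words in its subtree.
"1100001" and "110000100" agree on "1100001" (7 characters) before diverging; nothing deeper is shared.
Longest shared-prefix length: 7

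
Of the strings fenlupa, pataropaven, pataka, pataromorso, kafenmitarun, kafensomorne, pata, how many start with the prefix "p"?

4

Filter for entries beginning with "p":
Words under "p": pata, pataka, pataromorso, pataropaven
Count: 4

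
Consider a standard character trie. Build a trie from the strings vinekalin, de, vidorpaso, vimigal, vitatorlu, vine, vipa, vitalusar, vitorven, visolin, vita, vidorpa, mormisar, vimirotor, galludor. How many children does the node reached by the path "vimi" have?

The children of the "vimi" node are the distinct next characters among strings starting with "vimi".
Distinct next characters after "vimi": g, r.
That node has 2 child edges.

2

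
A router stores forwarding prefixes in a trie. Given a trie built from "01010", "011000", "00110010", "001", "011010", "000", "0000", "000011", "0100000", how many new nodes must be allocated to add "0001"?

1

The longest prefix of "0001" already in the trie is "000" (length 3).
New nodes needed: |"0001"| − 3 = 4 − 3 = 1.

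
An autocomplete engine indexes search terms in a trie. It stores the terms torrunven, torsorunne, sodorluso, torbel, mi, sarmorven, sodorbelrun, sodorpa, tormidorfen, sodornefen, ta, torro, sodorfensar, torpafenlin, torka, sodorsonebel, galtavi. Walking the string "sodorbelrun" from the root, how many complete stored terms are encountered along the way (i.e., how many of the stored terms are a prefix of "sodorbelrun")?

1

Check each prefix of "sodorbelrun" against the stored set — each match is an end-marker on the path.
Prefixes of the query that are stored words: "sodorbelrun"
Count: 1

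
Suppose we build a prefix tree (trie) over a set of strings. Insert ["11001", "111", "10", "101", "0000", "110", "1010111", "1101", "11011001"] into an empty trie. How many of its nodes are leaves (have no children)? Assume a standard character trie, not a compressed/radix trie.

5

Leaves are exactly the stored words that no other stored word extends.
Those words: "0000", "1010111", "11001", "11011001", "111"
Leaf count: 5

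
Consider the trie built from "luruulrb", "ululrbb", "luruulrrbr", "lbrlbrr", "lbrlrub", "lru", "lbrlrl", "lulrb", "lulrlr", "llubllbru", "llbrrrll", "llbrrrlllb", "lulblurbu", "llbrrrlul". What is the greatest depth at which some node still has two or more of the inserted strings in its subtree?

Look for the deepest trie node that still has at least two words in its subtree.
e.g. "llbrrrll" and "llbrrrlllb" share the prefix "llbrrrll" of length 8; no pair shares a longer one.
Longest shared-prefix length: 8

8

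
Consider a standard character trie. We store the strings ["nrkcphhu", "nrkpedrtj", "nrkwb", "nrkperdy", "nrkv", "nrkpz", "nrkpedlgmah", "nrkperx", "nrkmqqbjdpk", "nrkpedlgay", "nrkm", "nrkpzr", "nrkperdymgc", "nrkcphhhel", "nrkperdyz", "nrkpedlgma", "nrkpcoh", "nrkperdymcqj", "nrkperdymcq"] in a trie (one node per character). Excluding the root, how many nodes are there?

51

Count nodes per top-level branch (shared prefixes stored once):
  'n'-branch (nrkcphhhel, nrkcphhu, nrkm, nrkmqqbjdpk, nrkpcoh, nrkpedlgay, nrkpedlgma, nrkpedlgmah, nrkpedrtj, nrkperdy, nrkperdymcq, nrkperdymcqj, nrkperdymgc, nrkperdyz, nrkperx, nrkpz, nrkpzr, nrkv, nrkwb): 51 nodes
Sum: 51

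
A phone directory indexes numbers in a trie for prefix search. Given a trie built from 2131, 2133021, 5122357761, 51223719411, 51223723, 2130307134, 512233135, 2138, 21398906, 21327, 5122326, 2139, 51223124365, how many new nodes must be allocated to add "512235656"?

3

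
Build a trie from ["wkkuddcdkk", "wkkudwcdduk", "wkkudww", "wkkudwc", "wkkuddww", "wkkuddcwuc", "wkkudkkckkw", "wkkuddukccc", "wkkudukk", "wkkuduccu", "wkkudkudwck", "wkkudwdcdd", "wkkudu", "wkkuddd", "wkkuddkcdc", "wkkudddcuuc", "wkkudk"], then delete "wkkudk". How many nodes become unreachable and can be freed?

0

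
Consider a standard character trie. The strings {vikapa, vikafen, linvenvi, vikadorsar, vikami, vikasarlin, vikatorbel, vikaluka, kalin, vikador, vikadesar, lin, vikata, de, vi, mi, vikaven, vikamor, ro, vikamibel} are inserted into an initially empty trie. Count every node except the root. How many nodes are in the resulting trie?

65

For each word, the new-node count is its length minus the longest prefix already in the trie:
  "vikapa" → 6 new (v, i, k, a, p, a)
  "vikafen" → prefix "vika" already present; 3 new (f, e, n)
  "linvenvi" → 8 new (l, i, n, v, e, n, v, i)
  "vikadorsar" → prefix "vika" already present; 6 new (d, o, r, s, a, r)
  "vikami" → prefix "vika" already present; 2 new (m, i)
  "vikasarlin" → prefix "vika" already present; 6 new (s, a, r, l, i, n)
  "vikatorbel" → prefix "vika" already present; 6 new (t, o, r, b, e, l)
  "vikaluka" → prefix "vika" already present; 4 new (l, u, k, a)
  "kalin" → 5 new (k, a, l, i, n)
  "vikador" → prefix "vikador" already present; 0 new (none)
  "vikadesar" → prefix "vikad" already present; 4 new (e, s, a, r)
  "lin" → prefix "lin" already present; 0 new (none)
  "vikata" → prefix "vikat" already present; 1 new (a)
  "de" → 2 new (d, e)
  "vi" → prefix "vi" already present; 0 new (none)
  "mi" → 2 new (m, i)
  "vikaven" → prefix "vika" already present; 3 new (v, e, n)
  "vikamor" → prefix "vikam" already present; 2 new (o, r)
  "ro" → 2 new (r, o)
  "vikamibel" → prefix "vikami" already present; 3 new (b, e, l)
Total nodes = 6 + 3 + 8 + 6 + 2 + 6 + 6 + 4 + 5 + 0 + 4 + 0 + 1 + 2 + 0 + 2 + 3 + 2 + 2 + 3 = 65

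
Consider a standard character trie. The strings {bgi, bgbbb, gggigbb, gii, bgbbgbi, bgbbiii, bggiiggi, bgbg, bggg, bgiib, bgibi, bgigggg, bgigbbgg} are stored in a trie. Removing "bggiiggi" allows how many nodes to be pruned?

5

After clearing the end-marker at "bggiiggi", prune upward until reaching a node still needed by another word.
The suffix "iiggi" (5 nodes) is used only by "bggiiggi"; the node for "bgg" still has the child "g", so pruning stops there.
Nodes removed: 5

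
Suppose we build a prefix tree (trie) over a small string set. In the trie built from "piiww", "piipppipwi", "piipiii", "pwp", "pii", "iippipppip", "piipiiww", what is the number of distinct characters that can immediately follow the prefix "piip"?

2

Follow the path "piip" to its node, then look at its outgoing edges.
Characters that immediately follow "piip" among the stored strings: {i, p}.
That node has 2 child edges.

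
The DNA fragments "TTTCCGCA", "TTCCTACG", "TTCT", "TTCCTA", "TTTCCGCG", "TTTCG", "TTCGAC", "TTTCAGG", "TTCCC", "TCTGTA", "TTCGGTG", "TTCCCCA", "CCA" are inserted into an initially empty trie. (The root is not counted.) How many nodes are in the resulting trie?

Trie structure (* marks end of a word):
(root)
├─ C
│  └─ C
│     └─ A *
└─ T
   ├─ C
   │  └─ T
   │     └─ G
   │        └─ T
   │           └─ A *
   └─ T
      ├─ C
      │  ├─ C
      │  │  ├─ C *
      │  │  │  └─ C
      │  │  │     └─ A *
      │  │  └─ T
      │  │     └─ A *
      │  │        └─ C
      │  │           └─ G *
      │  ├─ G
      │  │  ├─ A
      │  │  │  └─ C *
      │  │  └─ G
      │  │     └─ T
      │  │        └─ G *
      │  └─ T *
      └─ T
         └─ C
            ├─ A
            │  └─ G
            │     └─ G *
            ├─ C
            │  └─ G
            │     └─ C
            │        ├─ A *
            │        └─ G *
            └─ G *
Counting every labelled node above: 37.

37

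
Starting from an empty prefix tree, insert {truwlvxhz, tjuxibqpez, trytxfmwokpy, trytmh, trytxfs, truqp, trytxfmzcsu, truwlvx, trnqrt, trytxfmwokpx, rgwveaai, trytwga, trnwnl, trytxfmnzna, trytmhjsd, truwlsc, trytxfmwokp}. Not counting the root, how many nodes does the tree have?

65

For each word, the new-node count is its length minus the longest prefix already in the trie:
  "truwlvxhz" → 9 new (t, r, u, w, l, v, x, h, z)
  "tjuxibqpez" → prefix "t" already present; 9 new (j, u, x, i, b, q, p, e, z)
  "trytxfmwokpy" → prefix "tr" already present; 10 new (y, t, x, f, m, w, o, k, p, y)
  "trytmh" → prefix "tryt" already present; 2 new (m, h)
  "trytxfs" → prefix "trytxf" already present; 1 new (s)
  "truqp" → prefix "tru" already present; 2 new (q, p)
  "trytxfmzcsu" → prefix "trytxfm" already present; 4 new (z, c, s, u)
  "truwlvx" → prefix "truwlvx" already present; 0 new (none)
  "trnqrt" → prefix "tr" already present; 4 new (n, q, r, t)
  "trytxfmwokpx" → prefix "trytxfmwokp" already present; 1 new (x)
  "rgwveaai" → 8 new (r, g, w, v, e, a, a, i)
  "trytwga" → prefix "tryt" already present; 3 new (w, g, a)
  "trnwnl" → prefix "trn" already present; 3 new (w, n, l)
  "trytxfmnzna" → prefix "trytxfm" already present; 4 new (n, z, n, a)
  "trytmhjsd" → prefix "trytmh" already present; 3 new (j, s, d)
  "truwlsc" → prefix "truwl" already present; 2 new (s, c)
  "trytxfmwokp" → prefix "trytxfmwokp" already present; 0 new (none)
Total nodes = 9 + 9 + 10 + 2 + 1 + 2 + 4 + 0 + 4 + 1 + 8 + 3 + 3 + 4 + 3 + 2 + 0 = 65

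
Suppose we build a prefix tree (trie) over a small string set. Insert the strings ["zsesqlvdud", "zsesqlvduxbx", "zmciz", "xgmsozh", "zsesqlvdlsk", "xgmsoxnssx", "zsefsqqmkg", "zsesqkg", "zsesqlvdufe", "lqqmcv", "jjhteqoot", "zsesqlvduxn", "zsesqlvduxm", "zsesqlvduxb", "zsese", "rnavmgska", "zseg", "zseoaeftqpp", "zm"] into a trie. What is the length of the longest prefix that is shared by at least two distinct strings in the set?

11

Equivalently: take the maximum, over all pairs, of their longest common prefix length.
e.g. "zsesqlvduxb" and "zsesqlvduxbx" share the prefix "zsesqlvduxb" of length 11; no pair shares a longer one.
Longest shared-prefix length: 11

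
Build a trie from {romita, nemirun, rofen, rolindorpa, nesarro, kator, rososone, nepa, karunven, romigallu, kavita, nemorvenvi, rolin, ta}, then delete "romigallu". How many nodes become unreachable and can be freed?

5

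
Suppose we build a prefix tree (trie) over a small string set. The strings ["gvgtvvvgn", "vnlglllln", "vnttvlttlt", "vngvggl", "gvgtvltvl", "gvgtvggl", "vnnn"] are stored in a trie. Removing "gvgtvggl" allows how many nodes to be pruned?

3

A node on "gvgtvggl"'s path can go only if nothing else ends at it or branches off below it.
The suffix "ggl" (3 nodes) is used only by "gvgtvggl"; the node for "gvgtv" still has the child "v", so pruning stops there.
Nodes removed: 3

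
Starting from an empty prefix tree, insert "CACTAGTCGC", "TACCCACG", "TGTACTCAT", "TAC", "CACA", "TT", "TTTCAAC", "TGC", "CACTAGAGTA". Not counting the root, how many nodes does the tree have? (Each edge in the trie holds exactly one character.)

38

Trie structure (* marks end of a word):
(root)
├─ C
│  └─ A
│     └─ C
│        ├─ A *
│        └─ T
│           └─ A
│              └─ G
│                 ├─ A
│                 │  └─ G
│                 │     └─ T
│                 │        └─ A *
│                 └─ T
│                    └─ C
│                       └─ G
│                          └─ C *
└─ T
   ├─ A
   │  └─ C *
   │     └─ C
   │        └─ C
   │           └─ A
   │              └─ C
   │                 └─ G *
   ├─ G
   │  ├─ C *
   │  └─ T
   │     └─ A
   │        └─ C
   │           └─ T
   │              └─ C
   │                 └─ A
   │                    └─ T *
   └─ T *
      └─ T
         └─ C
            └─ A
               └─ A
                  └─ C *
Counting every labelled node above: 38.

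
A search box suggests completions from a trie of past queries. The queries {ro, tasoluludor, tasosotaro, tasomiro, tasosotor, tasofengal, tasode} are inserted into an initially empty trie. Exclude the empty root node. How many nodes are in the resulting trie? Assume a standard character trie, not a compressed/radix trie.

Trie structure (* marks end of a word):
(root)
├─ r
│  └─ o *
└─ t
   └─ a
      └─ s
         └─ o
            ├─ d
            │  └─ e *
            ├─ f
            │  └─ e
            │     └─ n
            │        └─ g
            │           └─ a
            │              └─ l *
            ├─ l
            │  └─ u
            │     └─ l
            │        └─ u
            │           └─ d
            │              └─ o
            │                 └─ r *
            ├─ m
            │  └─ i
            │     └─ r
            │        └─ o *
            └─ s
               └─ o
                  └─ t
                     ├─ a
                     │  └─ r
                     │     └─ o *
                     └─ o
                        └─ r *
Counting every labelled node above: 33.

33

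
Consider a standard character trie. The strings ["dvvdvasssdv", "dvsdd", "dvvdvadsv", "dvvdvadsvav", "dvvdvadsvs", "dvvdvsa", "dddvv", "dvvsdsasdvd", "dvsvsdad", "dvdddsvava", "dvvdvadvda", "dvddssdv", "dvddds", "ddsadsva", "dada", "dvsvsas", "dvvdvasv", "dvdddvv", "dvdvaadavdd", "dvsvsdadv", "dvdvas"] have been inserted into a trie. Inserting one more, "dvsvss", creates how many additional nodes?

The longest prefix of "dvsvss" already in the trie is "dvsvs" (length 5).
Each of the 1 remaining characters creates one node.

1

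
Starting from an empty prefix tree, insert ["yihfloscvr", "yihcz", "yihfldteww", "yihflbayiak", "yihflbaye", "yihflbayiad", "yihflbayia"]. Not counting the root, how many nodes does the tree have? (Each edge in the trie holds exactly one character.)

25

For each word, the new-node count is its length minus the longest prefix already in the trie:
  "yihfloscvr" → 10 new (y, i, h, f, l, o, s, c, v, r)
  "yihcz" → prefix "yih" already present; 2 new (c, z)
  "yihfldteww" → prefix "yihfl" already present; 5 new (d, t, e, w, w)
  "yihflbayiak" → prefix "yihfl" already present; 6 new (b, a, y, i, a, k)
  "yihflbaye" → prefix "yihflbay" already present; 1 new (e)
  "yihflbayiad" → prefix "yihflbayia" already present; 1 new (d)
  "yihflbayia" → prefix "yihflbayia" already present; 0 new (none)
Total nodes = 10 + 2 + 5 + 6 + 1 + 1 + 0 = 25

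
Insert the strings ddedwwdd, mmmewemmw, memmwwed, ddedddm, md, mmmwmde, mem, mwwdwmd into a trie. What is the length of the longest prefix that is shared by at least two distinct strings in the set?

Equivalently: take the maximum, over all pairs, of their longest common prefix length.
"ddedddm" and "ddedwwdd" agree on "dded" (4 characters) before diverging; nothing deeper is shared.
Longest shared-prefix length: 4

4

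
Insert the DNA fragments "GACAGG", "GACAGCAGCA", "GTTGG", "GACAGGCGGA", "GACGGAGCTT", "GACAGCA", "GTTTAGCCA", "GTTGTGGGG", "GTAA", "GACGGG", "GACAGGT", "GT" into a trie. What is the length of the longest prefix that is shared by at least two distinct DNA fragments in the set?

Look for the deepest trie node that still has at least two words in its subtree.
"GACAGCA" and "GACAGCAGCA" agree on "GACAGCA" (7 characters) before diverging; nothing deeper is shared.
Longest shared-prefix length: 7

7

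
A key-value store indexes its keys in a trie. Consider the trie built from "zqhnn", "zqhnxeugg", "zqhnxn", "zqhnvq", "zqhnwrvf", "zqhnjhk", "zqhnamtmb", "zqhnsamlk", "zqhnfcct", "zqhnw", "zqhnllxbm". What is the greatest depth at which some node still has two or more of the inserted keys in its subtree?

5

Look for the deepest trie node that still has at least two words in its subtree.
"zqhnw" and "zqhnwrvf" agree on "zqhnw" (5 characters) before diverging; nothing deeper is shared.
Longest shared-prefix length: 5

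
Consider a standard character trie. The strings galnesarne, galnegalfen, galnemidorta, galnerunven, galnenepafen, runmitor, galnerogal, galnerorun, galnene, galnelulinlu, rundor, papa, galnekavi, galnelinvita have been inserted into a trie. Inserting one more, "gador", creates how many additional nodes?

3

Walking "gador" from the root, the first 2 characters ("ga") follow existing edges; "d" is the first miss.
Each of the 3 remaining characters creates one node.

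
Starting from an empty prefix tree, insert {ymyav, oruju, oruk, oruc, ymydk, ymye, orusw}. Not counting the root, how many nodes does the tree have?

17

Trie structure (* marks end of a word):
(root)
├─ o
│  └─ r
│     └─ u
│        ├─ c *
│        ├─ j
│        │  └─ u *
│        ├─ k *
│        └─ s
│           └─ w *
└─ y
   └─ m
      └─ y
         ├─ a
         │  └─ v *
         ├─ d
         │  └─ k *
         └─ e *
Counting every labelled node above: 17.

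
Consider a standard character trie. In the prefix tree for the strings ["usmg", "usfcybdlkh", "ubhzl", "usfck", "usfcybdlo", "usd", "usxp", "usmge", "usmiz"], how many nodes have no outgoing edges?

8

Leaves are exactly the stored words that no other stored word extends.
Those words: "ubhzl", "usd", "usfck", "usfcybdlkh", "usfcybdlo", "usmge", "usmiz", "usxp"
Leaf count: 8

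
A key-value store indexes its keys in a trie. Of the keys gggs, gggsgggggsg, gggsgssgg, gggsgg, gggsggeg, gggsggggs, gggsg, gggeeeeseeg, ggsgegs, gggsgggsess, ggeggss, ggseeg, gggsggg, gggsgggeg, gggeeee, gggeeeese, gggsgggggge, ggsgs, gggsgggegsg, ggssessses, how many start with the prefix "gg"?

Filter for entries beginning with "gg":
Words under "gg": ggeggss, gggeeee, gggeeeese, gggeeeeseeg, gggs, gggsg, gggsgg, gggsggeg, gggsggg, gggsgggeg, gggsgggegsg, gggsgggggge, gggsgggggsg, gggsggggs, gggsgggsess, gggsgssgg, ggseeg, ggsgegs, ggsgs, ggssessses
Count: 20

20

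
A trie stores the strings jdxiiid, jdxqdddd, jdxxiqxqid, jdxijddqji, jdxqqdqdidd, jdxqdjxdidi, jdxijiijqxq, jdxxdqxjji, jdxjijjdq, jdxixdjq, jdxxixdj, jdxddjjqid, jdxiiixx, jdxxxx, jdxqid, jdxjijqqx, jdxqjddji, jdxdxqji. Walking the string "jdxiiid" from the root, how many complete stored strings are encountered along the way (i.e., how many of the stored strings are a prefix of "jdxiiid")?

1

Walk "jdxiiid" from the root; an end-of-word marker is hit whenever a stored word is a prefix of "jdxiiid".
Prefixes of the query that are stored words: "jdxiiid"
Count: 1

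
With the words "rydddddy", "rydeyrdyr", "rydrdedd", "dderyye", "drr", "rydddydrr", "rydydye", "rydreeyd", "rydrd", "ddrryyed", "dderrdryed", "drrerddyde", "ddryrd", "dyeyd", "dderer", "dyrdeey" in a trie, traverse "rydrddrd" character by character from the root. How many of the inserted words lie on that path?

1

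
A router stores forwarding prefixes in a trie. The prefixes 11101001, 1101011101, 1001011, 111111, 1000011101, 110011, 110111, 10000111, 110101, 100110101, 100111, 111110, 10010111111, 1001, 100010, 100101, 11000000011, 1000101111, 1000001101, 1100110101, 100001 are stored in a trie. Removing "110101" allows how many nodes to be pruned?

0

A node on "110101"'s path can go only if nothing else ends at it or branches off below it.
Every node on "110101" is still needed (e.g. by "1101011101"), so nothing is freed.
Nodes removed: 0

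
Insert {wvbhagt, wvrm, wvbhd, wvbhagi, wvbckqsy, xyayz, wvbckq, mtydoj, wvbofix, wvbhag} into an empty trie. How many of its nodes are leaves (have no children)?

Leaves are exactly the stored words that no other stored word extends.
Those words: "mtydoj", "wvbckqsy", "wvbhagi", "wvbhagt", "wvbhd", "wvbofix", "wvrm", "xyayz"
Leaf count: 8

8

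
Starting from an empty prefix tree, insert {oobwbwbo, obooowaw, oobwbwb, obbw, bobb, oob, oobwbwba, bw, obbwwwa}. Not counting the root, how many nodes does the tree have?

26

Trie structure (* marks end of a word):
(root)
├─ b
│  ├─ o
│  │  └─ b
│  │     └─ b *
│  └─ w *
└─ o
   ├─ b
   │  ├─ b
   │  │  └─ w *
   │  │     └─ w
   │  │        └─ w
   │  │           └─ a *
   │  └─ o
   │     └─ o
   │        └─ o
   │           └─ w
   │              └─ a
   │                 └─ w *
   └─ o
      └─ b *
         └─ w
            └─ b
               └─ w
                  └─ b *
                     ├─ a *
                     └─ o *
Counting every labelled node above: 26.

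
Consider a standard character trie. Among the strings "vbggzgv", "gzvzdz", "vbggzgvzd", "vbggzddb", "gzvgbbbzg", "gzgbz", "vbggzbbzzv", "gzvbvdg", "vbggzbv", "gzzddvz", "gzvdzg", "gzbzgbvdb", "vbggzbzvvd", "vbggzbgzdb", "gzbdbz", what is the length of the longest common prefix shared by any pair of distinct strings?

7

Equivalently: take the maximum, over all pairs, of their longest common prefix length.
"vbggzgv" and "vbggzgvzd" agree on "vbggzgv" (7 characters) before diverging; nothing deeper is shared.
Longest shared-prefix length: 7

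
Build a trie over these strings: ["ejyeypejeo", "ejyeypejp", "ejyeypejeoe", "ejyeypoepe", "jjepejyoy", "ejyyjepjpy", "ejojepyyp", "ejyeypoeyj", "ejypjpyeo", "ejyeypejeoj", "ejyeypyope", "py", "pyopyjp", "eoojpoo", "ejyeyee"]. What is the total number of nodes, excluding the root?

67

Insert word by word; a character creates a node only if that edge doesn't already exist:
  "ejyeypejeo" → 10 new (e, j, y, e, y, p, e, j, e, o)
  "ejyeypejp" → prefix "ejyeypej" already present; 1 new (p)
  "ejyeypejeoe" → prefix "ejyeypejeo" already present; 1 new (e)
  "ejyeypoepe" → prefix "ejyeyp" already present; 4 new (o, e, p, e)
  "jjepejyoy" → 9 new (j, j, e, p, e, j, y, o, y)
  "ejyyjepjpy" → prefix "ejy" already present; 7 new (y, j, e, p, j, p, y)
  "ejojepyyp" → prefix "ej" already present; 7 new (o, j, e, p, y, y, p)
  "ejyeypoeyj" → prefix "ejyeypoe" already present; 2 new (y, j)
  "ejypjpyeo" → prefix "ejy" already present; 6 new (p, j, p, y, e, o)
  "ejyeypejeoj" → prefix "ejyeypejeo" already present; 1 new (j)
  "ejyeypyope" → prefix "ejyeyp" already present; 4 new (y, o, p, e)
  "py" → 2 new (p, y)
  "pyopyjp" → prefix "py" already present; 5 new (o, p, y, j, p)
  "eoojpoo" → prefix "e" already present; 6 new (o, o, j, p, o, o)
  "ejyeyee" → prefix "ejyey" already present; 2 new (e, e)
Total nodes = 10 + 1 + 1 + 4 + 9 + 7 + 7 + 2 + 6 + 1 + 4 + 2 + 5 + 6 + 2 = 67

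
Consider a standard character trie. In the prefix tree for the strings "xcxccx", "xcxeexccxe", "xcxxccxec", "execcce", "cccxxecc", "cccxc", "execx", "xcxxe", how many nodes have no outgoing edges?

A leaf is a node with no children — equivalently, the end of a word that is not a proper prefix of any other stored word.
Those words: "cccxc", "cccxxecc", "execcce", "execx", "xcxccx", "xcxeexccxe", "xcxxccxec", "xcxxe"
Leaf count: 8

8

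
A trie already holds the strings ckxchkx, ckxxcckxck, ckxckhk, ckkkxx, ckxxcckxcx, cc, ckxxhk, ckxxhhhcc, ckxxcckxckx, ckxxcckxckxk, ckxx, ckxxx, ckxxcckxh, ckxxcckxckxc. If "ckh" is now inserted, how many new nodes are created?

1

Walking "ckh" from the root, the first 2 characters ("ck") follow existing edges; "h" is the first miss.
Each of the 1 remaining characters creates one node.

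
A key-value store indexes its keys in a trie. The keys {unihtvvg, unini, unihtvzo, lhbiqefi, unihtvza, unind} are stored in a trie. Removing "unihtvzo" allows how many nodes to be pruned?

1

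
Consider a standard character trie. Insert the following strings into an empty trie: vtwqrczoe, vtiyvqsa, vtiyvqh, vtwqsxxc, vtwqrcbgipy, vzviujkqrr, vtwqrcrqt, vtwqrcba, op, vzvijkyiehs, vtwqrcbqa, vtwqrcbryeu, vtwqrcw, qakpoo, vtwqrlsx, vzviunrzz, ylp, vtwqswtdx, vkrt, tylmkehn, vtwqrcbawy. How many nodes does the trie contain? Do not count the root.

87

Trace insertions, counting only characters that open a new branch:
  "vtwqrczoe" → 9 new (v, t, w, q, r, c, z, o, e)
  "vtiyvqsa" → prefix "vt" already present; 6 new (i, y, v, q, s, a)
  "vtiyvqh" → prefix "vtiyvq" already present; 1 new (h)
  "vtwqsxxc" → prefix "vtwq" already present; 4 new (s, x, x, c)
  "vtwqrcbgipy" → prefix "vtwqrc" already present; 5 new (b, g, i, p, y)
  "vzviujkqrr" → prefix "v" already present; 9 new (z, v, i, u, j, k, q, r, r)
  "vtwqrcrqt" → prefix "vtwqrc" already present; 3 new (r, q, t)
  "vtwqrcba" → prefix "vtwqrcb" already present; 1 new (a)
  "op" → 2 new (o, p)
  "vzvijkyiehs" → prefix "vzvi" already present; 7 new (j, k, y, i, e, h, s)
  "vtwqrcbqa" → prefix "vtwqrcb" already present; 2 new (q, a)
  "vtwqrcbryeu" → prefix "vtwqrcb" already present; 4 new (r, y, e, u)
  "vtwqrcw" → prefix "vtwqrc" already present; 1 new (w)
  "qakpoo" → 6 new (q, a, k, p, o, o)
  "vtwqrlsx" → prefix "vtwqr" already present; 3 new (l, s, x)
  "vzviunrzz" → prefix "vzviu" already present; 4 new (n, r, z, z)
  "ylp" → 3 new (y, l, p)
  "vtwqswtdx" → prefix "vtwqs" already present; 4 new (w, t, d, x)
  "vkrt" → prefix "v" already present; 3 new (k, r, t)
  "tylmkehn" → 8 new (t, y, l, m, k, e, h, n)
  "vtwqrcbawy" → prefix "vtwqrcba" already present; 2 new (w, y)
Total nodes = 9 + 6 + 1 + 4 + 5 + 9 + 3 + 1 + 2 + 7 + 2 + 4 + 1 + 6 + 3 + 4 + 3 + 4 + 3 + 8 + 2 = 87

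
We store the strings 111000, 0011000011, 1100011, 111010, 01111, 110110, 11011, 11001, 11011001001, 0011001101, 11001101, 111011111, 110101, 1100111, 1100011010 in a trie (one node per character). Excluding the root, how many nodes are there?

53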